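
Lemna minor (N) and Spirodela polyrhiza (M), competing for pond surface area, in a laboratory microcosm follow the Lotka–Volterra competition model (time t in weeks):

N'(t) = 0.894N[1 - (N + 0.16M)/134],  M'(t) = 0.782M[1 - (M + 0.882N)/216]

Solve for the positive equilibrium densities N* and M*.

Setting both brackets to zero gives the nullclines N + 0.16M = 134 and 0.882N + M = 216.
Substituting M = 216 - 0.882N into the first: N(1 - 0.16·0.882) = 134 - 0.16·216.
So N* = 99.4/0.859 = 116, and then M* = 216 - 0.882·116 = 114.

N* ≈ 116, M* ≈ 114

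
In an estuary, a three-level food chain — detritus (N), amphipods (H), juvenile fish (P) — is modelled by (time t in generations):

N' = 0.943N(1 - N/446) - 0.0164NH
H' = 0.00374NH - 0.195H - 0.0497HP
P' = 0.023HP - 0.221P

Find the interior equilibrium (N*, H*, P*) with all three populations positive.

From dP/dt = 0: 0.023H* = 0.221, so H* = 9.61.
From dN/dt = 0: 0.943(1 - N*/446) = 0.0164·9.61, giving N* = 446·(1 - 0.167) = 371.
From dH/dt = 0: 0.00374·371 - 0.195 = 0.0497P*, so P* = 1.19/0.0497 = 24.

N* ≈ 371, H* ≈ 9.61, P* ≈ 24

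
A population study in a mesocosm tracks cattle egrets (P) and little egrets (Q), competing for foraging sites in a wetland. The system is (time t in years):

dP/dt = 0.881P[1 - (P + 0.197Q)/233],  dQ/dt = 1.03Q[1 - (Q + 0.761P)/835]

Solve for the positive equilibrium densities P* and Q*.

Setting both brackets to zero gives the nullclines P + 0.197Q = 233 and 0.761P + Q = 835.
Substituting Q = 835 - 0.761P into the first: P(1 - 0.197·0.761) = 233 - 0.197·835.
So P* = 68.5/0.85 = 80.6, and then Q* = 835 - 0.761·80.6 = 774.

P* ≈ 80.6, Q* ≈ 774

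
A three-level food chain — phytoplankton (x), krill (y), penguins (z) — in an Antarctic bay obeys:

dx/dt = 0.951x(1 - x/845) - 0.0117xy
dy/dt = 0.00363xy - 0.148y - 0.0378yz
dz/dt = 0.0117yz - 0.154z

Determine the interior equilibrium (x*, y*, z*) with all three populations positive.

x* ≈ 708, y* ≈ 13.2, z* ≈ 64.1

From dz/dt = 0: 0.0117y* = 0.154, so y* = 13.2.
From dx/dt = 0: 0.951(1 - x*/845) = 0.0117·13.2, giving x* = 845·(1 - 0.162) = 708.
From dy/dt = 0: 0.00363·708 - 0.148 = 0.0378z*, so z* = 2.42/0.0378 = 64.1.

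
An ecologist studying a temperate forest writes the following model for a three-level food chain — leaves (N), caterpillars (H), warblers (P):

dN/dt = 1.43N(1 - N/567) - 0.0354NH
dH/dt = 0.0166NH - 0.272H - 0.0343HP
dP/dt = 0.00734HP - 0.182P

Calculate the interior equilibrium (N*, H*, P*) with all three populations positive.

N* ≈ 219, H* ≈ 24.8, P* ≈ 98

From dP/dt = 0: 0.00734H* = 0.182, so H* = 24.8.
From dN/dt = 0: 1.43(1 - N*/567) = 0.0354·24.8, giving N* = 567·(1 - 0.614) = 219.
From dH/dt = 0: 0.0166·219 - 0.272 = 0.0343P*, so P* = 3.36/0.0343 = 98.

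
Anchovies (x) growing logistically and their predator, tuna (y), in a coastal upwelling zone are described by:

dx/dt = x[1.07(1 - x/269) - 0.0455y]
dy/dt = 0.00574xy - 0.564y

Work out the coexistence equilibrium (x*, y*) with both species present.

From dy/dt = 0 with y > 0: 0.00574x* = 0.564, so x* = 98.3.
Substitute into dx/dt = 0: 1.07(1 - 98.3/269) = 0.0455y*.
The bracket is 0.635, giving y* = 0.679/0.0455 = 14.9.

x* ≈ 98.3, y* ≈ 14.9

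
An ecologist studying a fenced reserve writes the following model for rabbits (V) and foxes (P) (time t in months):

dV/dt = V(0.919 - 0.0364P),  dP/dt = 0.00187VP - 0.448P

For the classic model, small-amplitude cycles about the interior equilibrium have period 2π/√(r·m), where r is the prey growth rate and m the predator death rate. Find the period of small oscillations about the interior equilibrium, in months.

Here r = 0.919 and m = 0.448, so r·m = 0.412.
ω = √0.412 = 0.642 per month, hence T = 2π/ω ≈ 9.79 months.

T ≈ 9.79 months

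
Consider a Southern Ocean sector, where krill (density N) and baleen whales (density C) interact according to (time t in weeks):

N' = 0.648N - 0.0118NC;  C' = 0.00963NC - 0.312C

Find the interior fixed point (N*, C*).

N* ≈ 32.4, C* ≈ 54.9

Set dC/dt = 0 with C > 0: 0.00963N - 0.312 = 0, so N* = 0.312/0.00963 = 32.4.
Set dN/dt = 0 with N > 0: 0.648 - 0.0118C = 0, so C* = 0.648/0.0118 = 54.9.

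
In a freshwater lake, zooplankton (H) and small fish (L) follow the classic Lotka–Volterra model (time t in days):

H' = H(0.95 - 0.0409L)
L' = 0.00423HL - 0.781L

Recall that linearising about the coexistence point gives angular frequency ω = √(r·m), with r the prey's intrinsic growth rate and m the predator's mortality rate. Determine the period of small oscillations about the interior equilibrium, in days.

T ≈ 7.29 days

Here r = 0.95 and m = 0.781, so r·m = 0.742.
ω = √0.742 = 0.861 per day, hence T = 2π/ω ≈ 7.29 days.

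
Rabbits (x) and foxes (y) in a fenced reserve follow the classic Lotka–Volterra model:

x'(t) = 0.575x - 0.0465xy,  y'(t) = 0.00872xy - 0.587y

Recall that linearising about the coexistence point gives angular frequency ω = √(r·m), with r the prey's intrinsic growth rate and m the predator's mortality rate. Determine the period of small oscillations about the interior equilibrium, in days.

Here r = 0.575 and m = 0.587, so r·m = 0.338.
ω = √0.338 = 0.581 per day, hence T = 2π/ω ≈ 10.8 days.

T ≈ 10.8 days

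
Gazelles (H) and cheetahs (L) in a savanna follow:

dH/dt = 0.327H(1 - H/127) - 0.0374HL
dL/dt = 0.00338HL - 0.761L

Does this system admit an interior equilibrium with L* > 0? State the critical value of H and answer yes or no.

Threshold H = 225; K < 225, so no, the predator goes extinct.

The predator equation gives dL/dt > 0 only when H > 0.761/0.00338 = 225.
Without the predator, H → K = 127. Since 127 < 225, the predator cannot invade.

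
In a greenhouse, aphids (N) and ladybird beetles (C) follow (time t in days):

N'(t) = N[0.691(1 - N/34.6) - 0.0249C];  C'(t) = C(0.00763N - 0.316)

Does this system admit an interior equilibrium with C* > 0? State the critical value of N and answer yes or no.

The predator equation gives dC/dt > 0 only when N > 0.316/0.00763 = 41.4.
Without the predator, N → K = 34.6. Since 34.6 < 41.4, the predator cannot invade.

Threshold N = 41.4; K < 41.4, so no, the predator goes extinct.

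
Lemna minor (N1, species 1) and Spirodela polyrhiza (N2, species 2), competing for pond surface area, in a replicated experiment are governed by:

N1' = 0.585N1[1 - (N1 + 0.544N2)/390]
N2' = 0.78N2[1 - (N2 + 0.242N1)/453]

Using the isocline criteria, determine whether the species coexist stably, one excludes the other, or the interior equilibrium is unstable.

Compare the nullcline intercepts: K1/α12 = 390/0.544 = 717 > K2 = 453; K2/α21 = 453/0.242 = 1870 > K1 = 390.
Since both inequalities hold, each species can invade when rare, so the interior equilibrium is stable.

stable coexistence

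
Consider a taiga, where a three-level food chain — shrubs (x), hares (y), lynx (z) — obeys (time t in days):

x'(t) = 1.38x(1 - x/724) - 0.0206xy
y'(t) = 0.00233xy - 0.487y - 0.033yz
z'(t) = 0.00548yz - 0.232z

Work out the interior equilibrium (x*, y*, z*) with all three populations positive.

From dz/dt = 0: 0.00548y* = 0.232, so y* = 42.3.
From dx/dt = 0: 1.38(1 - x*/724) = 0.0206·42.3, giving x* = 724·(1 - 0.632) = 266.
From dy/dt = 0: 0.00233·266 - 0.487 = 0.033z*, so z* = 0.134/0.033 = 4.06.

x* ≈ 266, y* ≈ 42.3, z* ≈ 4.06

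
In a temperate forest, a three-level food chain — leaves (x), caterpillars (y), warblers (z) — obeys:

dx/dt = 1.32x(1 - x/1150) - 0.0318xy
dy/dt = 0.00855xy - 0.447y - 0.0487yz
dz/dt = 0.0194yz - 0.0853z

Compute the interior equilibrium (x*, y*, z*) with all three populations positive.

From dz/dt = 0: 0.0194y* = 0.0853, so y* = 4.4.
From dx/dt = 0: 1.32(1 - x*/1150) = 0.0318·4.4, giving x* = 1150·(1 - 0.106) = 1030.
From dy/dt = 0: 0.00855·1030 - 0.447 = 0.0487z*, so z* = 8.34/0.0487 = 171.

x* ≈ 1030, y* ≈ 4.4, z* ≈ 171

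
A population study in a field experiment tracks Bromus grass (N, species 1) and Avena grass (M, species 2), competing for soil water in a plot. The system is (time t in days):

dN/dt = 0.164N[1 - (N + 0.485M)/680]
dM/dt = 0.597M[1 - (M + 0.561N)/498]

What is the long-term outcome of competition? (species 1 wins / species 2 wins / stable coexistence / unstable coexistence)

Compare the nullcline intercepts: K1/α12 = 680/0.485 = 1400 > K2 = 498; K2/α21 = 498/0.561 = 888 > K1 = 680.
Since both inequalities hold, each species can invade when rare, so the interior equilibrium is stable.

stable coexistence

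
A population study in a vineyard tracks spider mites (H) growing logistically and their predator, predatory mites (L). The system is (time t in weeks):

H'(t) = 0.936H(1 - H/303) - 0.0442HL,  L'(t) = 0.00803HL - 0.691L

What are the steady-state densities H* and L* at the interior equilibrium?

H* ≈ 86.1, L* ≈ 15.2

From dL/dt = 0 with L > 0: 0.00803H* = 0.691, so H* = 86.1.
Substitute into dH/dt = 0: 0.936(1 - 86.1/303) = 0.0442L*.
The bracket is 0.716, giving L* = 0.67/0.0442 = 15.2.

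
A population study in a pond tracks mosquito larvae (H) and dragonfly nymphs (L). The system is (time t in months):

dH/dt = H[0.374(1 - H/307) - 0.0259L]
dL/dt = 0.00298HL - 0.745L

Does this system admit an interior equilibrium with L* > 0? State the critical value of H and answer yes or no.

Threshold H = 250; K > 250, so yes, the predator persists.

The predator equation gives dL/dt > 0 only when H > 0.745/0.00298 = 250.
Without the predator, H → K = 307. Since 307 > 250, the predator can invade and persist.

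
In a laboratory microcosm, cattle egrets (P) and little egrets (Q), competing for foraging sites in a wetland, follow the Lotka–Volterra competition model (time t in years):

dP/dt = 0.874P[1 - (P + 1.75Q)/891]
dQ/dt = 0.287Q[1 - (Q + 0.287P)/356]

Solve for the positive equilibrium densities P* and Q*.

P* ≈ 538, Q* ≈ 201

Setting both brackets to zero gives the nullclines P + 1.75Q = 891 and 0.287P + Q = 356.
Substituting Q = 356 - 0.287P into the first: P(1 - 1.75·0.287) = 891 - 1.75·356.
So P* = 268/0.498 = 538, and then Q* = 356 - 0.287·538 = 201.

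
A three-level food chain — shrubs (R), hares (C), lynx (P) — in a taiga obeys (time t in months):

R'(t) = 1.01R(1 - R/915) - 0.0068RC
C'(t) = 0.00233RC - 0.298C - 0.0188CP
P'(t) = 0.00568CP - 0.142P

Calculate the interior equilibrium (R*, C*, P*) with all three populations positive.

From dP/dt = 0: 0.00568C* = 0.142, so C* = 25.
From dR/dt = 0: 1.01(1 - R*/915) = 0.0068·25, giving R* = 915·(1 - 0.168) = 761.
From dC/dt = 0: 0.00233·761 - 0.298 = 0.0188P*, so P* = 1.48/0.0188 = 78.5.

R* ≈ 761, C* ≈ 25, P* ≈ 78.5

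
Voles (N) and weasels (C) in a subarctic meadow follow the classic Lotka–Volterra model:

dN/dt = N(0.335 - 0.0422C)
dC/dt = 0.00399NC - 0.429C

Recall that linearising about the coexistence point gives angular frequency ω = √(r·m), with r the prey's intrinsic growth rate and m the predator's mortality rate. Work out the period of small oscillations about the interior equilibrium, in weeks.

Here r = 0.335 and m = 0.429, so r·m = 0.144.
ω = √0.144 = 0.379 per week, hence T = 2π/ω ≈ 16.6 weeks.

T ≈ 16.6 weeks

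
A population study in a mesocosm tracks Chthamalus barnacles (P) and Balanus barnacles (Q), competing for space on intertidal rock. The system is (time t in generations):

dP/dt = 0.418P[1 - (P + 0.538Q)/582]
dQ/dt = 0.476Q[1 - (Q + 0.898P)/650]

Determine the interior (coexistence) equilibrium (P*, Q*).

P* ≈ 449, Q* ≈ 246

Setting both brackets to zero gives the nullclines P + 0.538Q = 582 and 0.898P + Q = 650.
Substituting Q = 650 - 0.898P into the first: P(1 - 0.538·0.898) = 582 - 0.538·650.
So P* = 232/0.517 = 449, and then Q* = 650 - 0.898·449 = 246.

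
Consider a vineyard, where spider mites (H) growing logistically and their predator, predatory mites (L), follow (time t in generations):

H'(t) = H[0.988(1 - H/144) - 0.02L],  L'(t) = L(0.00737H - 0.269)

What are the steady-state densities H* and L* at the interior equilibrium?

From dL/dt = 0 with L > 0: 0.00737H* = 0.269, so H* = 36.5.
Substitute into dH/dt = 0: 0.988(1 - 36.5/144) = 0.02L*.
The bracket is 0.747, giving L* = 0.738/0.02 = 36.9.

H* ≈ 36.5, L* ≈ 36.9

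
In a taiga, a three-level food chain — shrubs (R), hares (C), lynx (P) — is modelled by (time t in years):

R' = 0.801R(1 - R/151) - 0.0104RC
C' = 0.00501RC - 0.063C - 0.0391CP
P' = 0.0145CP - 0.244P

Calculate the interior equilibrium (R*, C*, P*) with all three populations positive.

R* ≈ 118, C* ≈ 16.8, P* ≈ 13.5

From dP/dt = 0: 0.0145C* = 0.244, so C* = 16.8.
From dR/dt = 0: 0.801(1 - R*/151) = 0.0104·16.8, giving R* = 151·(1 - 0.218) = 118.
From dC/dt = 0: 0.00501·118 - 0.063 = 0.0391P*, so P* = 0.528/0.0391 = 13.5.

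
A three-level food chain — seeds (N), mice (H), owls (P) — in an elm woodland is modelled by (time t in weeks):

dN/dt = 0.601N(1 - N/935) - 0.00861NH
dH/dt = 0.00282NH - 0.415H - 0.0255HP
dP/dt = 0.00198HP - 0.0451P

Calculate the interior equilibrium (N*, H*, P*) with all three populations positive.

N* ≈ 630, H* ≈ 22.8, P* ≈ 53.4

From dP/dt = 0: 0.00198H* = 0.0451, so H* = 22.8.
From dN/dt = 0: 0.601(1 - N*/935) = 0.00861·22.8, giving N* = 935·(1 - 0.326) = 630.
From dH/dt = 0: 0.00282·630 - 0.415 = 0.0255P*, so P* = 1.36/0.0255 = 53.4.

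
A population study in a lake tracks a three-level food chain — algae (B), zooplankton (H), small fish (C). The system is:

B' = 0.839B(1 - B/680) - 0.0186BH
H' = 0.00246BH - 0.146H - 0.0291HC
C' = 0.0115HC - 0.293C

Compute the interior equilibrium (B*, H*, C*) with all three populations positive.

From dC/dt = 0: 0.0115H* = 0.293, so H* = 25.5.
From dB/dt = 0: 0.839(1 - B*/680) = 0.0186·25.5, giving B* = 680·(1 - 0.565) = 296.
From dH/dt = 0: 0.00246·296 - 0.146 = 0.0291C*, so C* = 0.582/0.0291 = 20.

B* ≈ 296, H* ≈ 25.5, C* ≈ 20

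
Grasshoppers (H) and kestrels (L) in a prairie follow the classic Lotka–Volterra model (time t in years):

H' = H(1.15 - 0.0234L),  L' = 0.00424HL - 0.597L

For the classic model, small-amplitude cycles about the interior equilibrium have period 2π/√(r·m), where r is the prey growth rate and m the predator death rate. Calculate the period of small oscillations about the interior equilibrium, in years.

T ≈ 7.58 years

Here r = 1.15 and m = 0.597, so r·m = 0.687.
ω = √0.687 = 0.829 per year, hence T = 2π/ω ≈ 7.58 years.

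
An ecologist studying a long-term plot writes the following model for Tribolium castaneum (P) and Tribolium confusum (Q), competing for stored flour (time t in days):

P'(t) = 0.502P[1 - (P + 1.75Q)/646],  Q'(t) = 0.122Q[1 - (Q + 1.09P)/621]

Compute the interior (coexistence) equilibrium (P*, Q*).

P* ≈ 486, Q* ≈ 91.6

Setting both brackets to zero gives the nullclines P + 1.75Q = 646 and 1.09P + Q = 621.
Substituting Q = 621 - 1.09P into the first: P(1 - 1.75·1.09) = 646 - 1.75·621.
So P* = -441/-0.908 = 486, and then Q* = 621 - 1.09·486 = 91.6.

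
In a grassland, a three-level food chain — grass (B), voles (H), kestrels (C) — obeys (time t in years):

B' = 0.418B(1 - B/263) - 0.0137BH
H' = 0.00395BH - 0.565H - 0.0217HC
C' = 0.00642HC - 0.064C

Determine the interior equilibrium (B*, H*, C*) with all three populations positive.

From dC/dt = 0: 0.00642H* = 0.064, so H* = 9.97.
From dB/dt = 0: 0.418(1 - B*/263) = 0.0137·9.97, giving B* = 263·(1 - 0.327) = 177.
From dH/dt = 0: 0.00395·177 - 0.565 = 0.0217C*, so C* = 0.134/0.0217 = 6.19.

B* ≈ 177, H* ≈ 9.97, C* ≈ 6.19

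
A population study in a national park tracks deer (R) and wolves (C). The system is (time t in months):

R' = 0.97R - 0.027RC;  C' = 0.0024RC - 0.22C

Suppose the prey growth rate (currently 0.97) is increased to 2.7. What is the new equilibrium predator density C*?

At the interior fixed point, setting dR/dt = 0 with R > 0 fixes C* = (prey growth rate)/(RC coefficient) — independent of the other coefficients.
With the change, C* = 2.7/0.027 = 100; it rises from 35.9.

C* ≈ 100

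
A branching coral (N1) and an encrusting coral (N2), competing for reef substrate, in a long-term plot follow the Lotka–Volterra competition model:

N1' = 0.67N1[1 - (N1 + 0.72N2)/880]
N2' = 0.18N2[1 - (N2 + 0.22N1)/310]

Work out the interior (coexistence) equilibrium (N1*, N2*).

N1* ≈ 780, N2* ≈ 138

Setting both brackets to zero gives the nullclines N1 + 0.72N2 = 880 and 0.22N1 + N2 = 310.
Substituting N2 = 310 - 0.22N1 into the first: N1(1 - 0.72·0.22) = 880 - 0.72·310.
So N1* = 657/0.842 = 780, and then N2* = 310 - 0.22·780 = 138.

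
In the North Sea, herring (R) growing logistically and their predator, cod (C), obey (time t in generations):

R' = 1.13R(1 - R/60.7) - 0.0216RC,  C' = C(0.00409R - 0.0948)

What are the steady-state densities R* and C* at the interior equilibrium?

R* ≈ 23.2, C* ≈ 32.3

From dC/dt = 0 with C > 0: 0.00409R* = 0.0948, so R* = 23.2.
Substitute into dR/dt = 0: 1.13(1 - 23.2/60.7) = 0.0216C*.
The bracket is 0.618, giving C* = 0.699/0.0216 = 32.3.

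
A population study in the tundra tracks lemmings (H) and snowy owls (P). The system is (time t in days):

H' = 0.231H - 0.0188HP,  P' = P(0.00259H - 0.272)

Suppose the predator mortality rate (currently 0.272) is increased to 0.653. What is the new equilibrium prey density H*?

At the interior fixed point, setting dP/dt = 0 with P > 0 fixes H* = (predator death rate)/(HP coefficient) — independent of the other coefficients.
With the change, H* = 0.653/0.00259 = 252; it rises from 105.

H* ≈ 252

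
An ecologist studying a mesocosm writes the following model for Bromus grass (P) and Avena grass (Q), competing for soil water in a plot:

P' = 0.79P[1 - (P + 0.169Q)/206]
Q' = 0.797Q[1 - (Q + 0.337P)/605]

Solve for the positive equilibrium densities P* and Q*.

Setting both brackets to zero gives the nullclines P + 0.169Q = 206 and 0.337P + Q = 605.
Substituting Q = 605 - 0.337P into the first: P(1 - 0.169·0.337) = 206 - 0.169·605.
So P* = 104/0.943 = 110, and then Q* = 605 - 0.337·110 = 568.

P* ≈ 110, Q* ≈ 568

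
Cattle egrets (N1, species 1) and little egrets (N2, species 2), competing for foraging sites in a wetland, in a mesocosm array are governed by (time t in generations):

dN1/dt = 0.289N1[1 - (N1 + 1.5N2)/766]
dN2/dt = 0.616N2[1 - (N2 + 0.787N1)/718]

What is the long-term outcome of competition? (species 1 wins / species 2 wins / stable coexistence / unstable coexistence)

species 2 excludes species 1

Compare the nullcline intercepts: K1/α12 = 766/1.5 = 511 < K2 = 718; K2/α21 = 718/0.787 = 912 > K1 = 766.
Since the inequalities point opposite ways, species 2 can invade but species 1 cannot.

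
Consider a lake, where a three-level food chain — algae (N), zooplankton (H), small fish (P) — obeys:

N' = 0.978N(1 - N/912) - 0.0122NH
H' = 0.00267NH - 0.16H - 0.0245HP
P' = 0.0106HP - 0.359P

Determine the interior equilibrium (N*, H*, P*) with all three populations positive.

From dP/dt = 0: 0.0106H* = 0.359, so H* = 33.9.
From dN/dt = 0: 0.978(1 - N*/912) = 0.0122·33.9, giving N* = 912·(1 - 0.422) = 527.
From dH/dt = 0: 0.00267·527 - 0.16 = 0.0245P*, so P* = 1.25/0.0245 = 50.9.

N* ≈ 527, H* ≈ 33.9, P* ≈ 50.9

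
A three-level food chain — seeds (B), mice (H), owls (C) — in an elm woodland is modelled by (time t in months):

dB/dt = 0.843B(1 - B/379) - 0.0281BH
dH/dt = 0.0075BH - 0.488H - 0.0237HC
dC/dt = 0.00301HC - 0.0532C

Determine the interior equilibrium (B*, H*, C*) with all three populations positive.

From dC/dt = 0: 0.00301H* = 0.0532, so H* = 17.7.
From dB/dt = 0: 0.843(1 - B*/379) = 0.0281·17.7, giving B* = 379·(1 - 0.589) = 156.
From dH/dt = 0: 0.0075·156 - 0.488 = 0.0237C*, so C* = 0.68/0.0237 = 28.7.

B* ≈ 156, H* ≈ 17.7, C* ≈ 28.7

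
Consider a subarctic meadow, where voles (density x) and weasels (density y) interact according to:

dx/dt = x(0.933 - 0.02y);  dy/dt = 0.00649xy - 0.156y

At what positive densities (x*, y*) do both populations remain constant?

x* ≈ 24, y* ≈ 46.6

Set dy/dt = 0 with y > 0: 0.00649x - 0.156 = 0, so x* = 0.156/0.00649 = 24.
Set dx/dt = 0 with x > 0: 0.933 - 0.02y = 0, so y* = 0.933/0.02 = 46.6.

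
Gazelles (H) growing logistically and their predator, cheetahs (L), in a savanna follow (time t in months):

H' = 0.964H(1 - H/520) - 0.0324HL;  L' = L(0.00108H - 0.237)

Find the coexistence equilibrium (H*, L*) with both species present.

From dL/dt = 0 with L > 0: 0.00108H* = 0.237, so H* = 219.
Substitute into dH/dt = 0: 0.964(1 - 219/520) = 0.0324L*.
The bracket is 0.578, giving L* = 0.557/0.0324 = 17.2.

H* ≈ 219, L* ≈ 17.2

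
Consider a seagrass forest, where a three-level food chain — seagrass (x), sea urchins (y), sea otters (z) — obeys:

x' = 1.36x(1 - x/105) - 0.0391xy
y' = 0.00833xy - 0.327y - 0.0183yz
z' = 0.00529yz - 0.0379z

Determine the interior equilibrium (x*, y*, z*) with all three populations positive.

x* ≈ 83.4, y* ≈ 7.16, z* ≈ 20.1

From dz/dt = 0: 0.00529y* = 0.0379, so y* = 7.16.
From dx/dt = 0: 1.36(1 - x*/105) = 0.0391·7.16, giving x* = 105·(1 - 0.206) = 83.4.
From dy/dt = 0: 0.00833·83.4 - 0.327 = 0.0183z*, so z* = 0.367/0.0183 = 20.1.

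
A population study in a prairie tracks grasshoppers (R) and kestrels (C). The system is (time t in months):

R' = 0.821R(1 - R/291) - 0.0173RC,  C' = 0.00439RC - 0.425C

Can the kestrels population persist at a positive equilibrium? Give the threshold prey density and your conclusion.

Threshold R = 96.8; K > 96.8, so yes, the predator persists.

The predator equation gives dC/dt > 0 only when R > 0.425/0.00439 = 96.8.
Without the predator, R → K = 291. Since 291 > 96.8, the predator can invade and persist.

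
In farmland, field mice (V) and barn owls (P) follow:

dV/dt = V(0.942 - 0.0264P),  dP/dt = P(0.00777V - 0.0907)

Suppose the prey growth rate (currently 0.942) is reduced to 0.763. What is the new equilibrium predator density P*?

P* ≈ 28.9

At the interior fixed point, setting dV/dt = 0 with V > 0 fixes P* = (prey growth rate)/(VP coefficient) — independent of the other coefficients.
With the change, P* = 0.763/0.0264 = 28.9; it falls from 35.7.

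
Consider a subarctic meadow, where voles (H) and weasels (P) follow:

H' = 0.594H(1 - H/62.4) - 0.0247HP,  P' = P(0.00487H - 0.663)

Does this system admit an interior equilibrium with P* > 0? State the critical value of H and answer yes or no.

The predator equation gives dP/dt > 0 only when H > 0.663/0.00487 = 136.
Without the predator, H → K = 62.4. Since 62.4 < 136, the predator cannot invade.

Threshold H = 136; K < 136, so no, the predator goes extinct.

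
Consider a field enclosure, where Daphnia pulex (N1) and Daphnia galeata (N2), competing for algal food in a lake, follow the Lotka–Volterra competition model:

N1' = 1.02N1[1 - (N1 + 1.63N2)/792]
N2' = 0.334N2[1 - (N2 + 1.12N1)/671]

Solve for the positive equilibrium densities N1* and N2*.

Setting both brackets to zero gives the nullclines N1 + 1.63N2 = 792 and 1.12N1 + N2 = 671.
Substituting N2 = 671 - 1.12N1 into the first: N1(1 - 1.63·1.12) = 792 - 1.63·671.
So N1* = -302/-0.826 = 365, and then N2* = 671 - 1.12·365 = 262.

N1* ≈ 365, N2* ≈ 262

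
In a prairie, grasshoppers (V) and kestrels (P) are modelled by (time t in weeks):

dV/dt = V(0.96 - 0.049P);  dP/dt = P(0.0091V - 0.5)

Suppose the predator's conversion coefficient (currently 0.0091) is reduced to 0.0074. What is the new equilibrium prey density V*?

V* ≈ 67.6

At the interior fixed point, setting dP/dt = 0 with P > 0 fixes V* = (predator death rate)/(VP coefficient) — independent of the other coefficients.
With the change, V* = 0.5/0.0074 = 67.6; it rises from 54.9.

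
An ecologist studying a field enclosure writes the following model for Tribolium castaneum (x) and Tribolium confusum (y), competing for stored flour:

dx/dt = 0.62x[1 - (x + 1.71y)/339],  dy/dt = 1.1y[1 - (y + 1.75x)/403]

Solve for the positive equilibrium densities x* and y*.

Setting both brackets to zero gives the nullclines x + 1.71y = 339 and 1.75x + y = 403.
Substituting y = 403 - 1.75x into the first: x(1 - 1.71·1.75) = 339 - 1.71·403.
So x* = -350/-1.99 = 176, and then y* = 403 - 1.75·176 = 95.5.

x* ≈ 176, y* ≈ 95.5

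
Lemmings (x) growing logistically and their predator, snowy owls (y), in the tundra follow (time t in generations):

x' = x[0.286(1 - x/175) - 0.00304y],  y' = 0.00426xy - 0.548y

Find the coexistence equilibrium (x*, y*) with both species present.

x* ≈ 129, y* ≈ 24.9

From dy/dt = 0 with y > 0: 0.00426x* = 0.548, so x* = 129.
Substitute into dx/dt = 0: 0.286(1 - 129/175) = 0.00304y*.
The bracket is 0.265, giving y* = 0.0758/0.00304 = 24.9.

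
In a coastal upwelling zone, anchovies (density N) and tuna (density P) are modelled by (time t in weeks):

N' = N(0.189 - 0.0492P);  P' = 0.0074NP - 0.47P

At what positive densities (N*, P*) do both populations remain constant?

Set dP/dt = 0 with P > 0: 0.0074N - 0.47 = 0, so N* = 0.47/0.0074 = 63.5.
Set dN/dt = 0 with N > 0: 0.189 - 0.0492P = 0, so P* = 0.189/0.0492 = 3.84.

N* ≈ 63.5, P* ≈ 3.84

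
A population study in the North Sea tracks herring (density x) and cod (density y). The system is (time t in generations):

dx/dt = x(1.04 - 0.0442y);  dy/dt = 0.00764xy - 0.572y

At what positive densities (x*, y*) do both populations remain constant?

Set dy/dt = 0 with y > 0: 0.00764x - 0.572 = 0, so x* = 0.572/0.00764 = 74.9.
Set dx/dt = 0 with x > 0: 1.04 - 0.0442y = 0, so y* = 1.04/0.0442 = 23.5.

x* ≈ 74.9, y* ≈ 23.5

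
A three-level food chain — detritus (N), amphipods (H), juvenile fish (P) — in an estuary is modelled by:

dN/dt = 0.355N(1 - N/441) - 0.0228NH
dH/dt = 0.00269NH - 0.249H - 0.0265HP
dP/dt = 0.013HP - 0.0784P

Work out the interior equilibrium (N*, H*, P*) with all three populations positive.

From dP/dt = 0: 0.013H* = 0.0784, so H* = 6.03.
From dN/dt = 0: 0.355(1 - N*/441) = 0.0228·6.03, giving N* = 441·(1 - 0.387) = 270.
From dH/dt = 0: 0.00269·270 - 0.249 = 0.0265P*, so P* = 0.478/0.0265 = 18.

N* ≈ 270, H* ≈ 6.03, P* ≈ 18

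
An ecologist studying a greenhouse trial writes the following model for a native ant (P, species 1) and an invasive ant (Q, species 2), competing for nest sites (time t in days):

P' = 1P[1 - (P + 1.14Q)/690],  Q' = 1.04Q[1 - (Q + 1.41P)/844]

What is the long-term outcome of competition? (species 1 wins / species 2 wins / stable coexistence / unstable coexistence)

Compare the nullcline intercepts: K1/α12 = 690/1.14 = 605 < K2 = 844; K2/α21 = 844/1.41 = 599 < K1 = 690.
Since both are reversed, neither can invade when rare; the interior point is a saddle.

unstable coexistence (outcome depends on initial conditions)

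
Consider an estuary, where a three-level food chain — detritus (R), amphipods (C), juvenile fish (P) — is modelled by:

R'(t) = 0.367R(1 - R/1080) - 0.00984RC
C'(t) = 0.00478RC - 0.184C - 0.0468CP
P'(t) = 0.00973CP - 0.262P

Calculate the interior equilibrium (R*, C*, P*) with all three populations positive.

R* ≈ 300, C* ≈ 26.9, P* ≈ 26.7

From dP/dt = 0: 0.00973C* = 0.262, so C* = 26.9.
From dR/dt = 0: 0.367(1 - R*/1080) = 0.00984·26.9, giving R* = 1080·(1 - 0.722) = 300.
From dC/dt = 0: 0.00478·300 - 0.184 = 0.0468P*, so P* = 1.25/0.0468 = 26.7.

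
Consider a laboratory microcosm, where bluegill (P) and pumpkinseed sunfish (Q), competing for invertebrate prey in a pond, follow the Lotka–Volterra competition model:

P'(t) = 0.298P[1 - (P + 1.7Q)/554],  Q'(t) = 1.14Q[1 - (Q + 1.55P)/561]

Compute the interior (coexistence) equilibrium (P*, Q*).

Setting both brackets to zero gives the nullclines P + 1.7Q = 554 and 1.55P + Q = 561.
Substituting Q = 561 - 1.55P into the first: P(1 - 1.7·1.55) = 554 - 1.7·561.
So P* = -400/-1.63 = 244, and then Q* = 561 - 1.55·244 = 182.

P* ≈ 244, Q* ≈ 182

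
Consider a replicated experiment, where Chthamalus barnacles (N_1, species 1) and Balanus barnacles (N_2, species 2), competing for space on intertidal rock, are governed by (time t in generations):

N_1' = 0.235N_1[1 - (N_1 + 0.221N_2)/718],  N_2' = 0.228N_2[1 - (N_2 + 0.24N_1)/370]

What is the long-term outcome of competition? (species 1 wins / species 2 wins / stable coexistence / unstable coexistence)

stable coexistence

Compare the nullcline intercepts: K1/α12 = 718/0.221 = 3250 > K2 = 370; K2/α21 = 370/0.24 = 1540 > K1 = 718.
Since both inequalities hold, each species can invade when rare, so the interior equilibrium is stable.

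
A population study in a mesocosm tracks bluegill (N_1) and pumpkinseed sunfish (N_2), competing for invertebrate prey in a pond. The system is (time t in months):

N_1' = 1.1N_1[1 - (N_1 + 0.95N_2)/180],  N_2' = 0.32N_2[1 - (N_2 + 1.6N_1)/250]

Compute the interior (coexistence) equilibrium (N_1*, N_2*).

N_1* ≈ 111, N_2* ≈ 73.1

Setting both brackets to zero gives the nullclines N_1 + 0.95N_2 = 180 and 1.6N_1 + N_2 = 250.
Substituting N_2 = 250 - 1.6N_1 into the first: N_1(1 - 0.95·1.6) = 180 - 0.95·250.
So N_1* = -57.5/-0.52 = 111, and then N_2* = 250 - 1.6·111 = 73.1.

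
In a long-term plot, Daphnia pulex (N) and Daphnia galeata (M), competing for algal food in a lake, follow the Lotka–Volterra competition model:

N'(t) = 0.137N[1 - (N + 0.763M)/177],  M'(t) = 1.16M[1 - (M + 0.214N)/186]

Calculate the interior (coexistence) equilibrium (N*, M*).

Setting both brackets to zero gives the nullclines N + 0.763M = 177 and 0.214N + M = 186.
Substituting M = 186 - 0.214N into the first: N(1 - 0.763·0.214) = 177 - 0.763·186.
So N* = 35.1/0.837 = 41.9, and then M* = 186 - 0.214·41.9 = 177.

N* ≈ 41.9, M* ≈ 177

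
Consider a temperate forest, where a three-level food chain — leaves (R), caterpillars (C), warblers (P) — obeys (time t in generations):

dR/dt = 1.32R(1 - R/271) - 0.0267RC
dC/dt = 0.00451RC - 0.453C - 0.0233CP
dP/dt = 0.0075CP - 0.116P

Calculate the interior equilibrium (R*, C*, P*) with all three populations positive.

R* ≈ 186, C* ≈ 15.5, P* ≈ 16.6

From dP/dt = 0: 0.0075C* = 0.116, so C* = 15.5.
From dR/dt = 0: 1.32(1 - R*/271) = 0.0267·15.5, giving R* = 271·(1 - 0.313) = 186.
From dC/dt = 0: 0.00451·186 - 0.453 = 0.0233P*, so P* = 0.387/0.0233 = 16.6.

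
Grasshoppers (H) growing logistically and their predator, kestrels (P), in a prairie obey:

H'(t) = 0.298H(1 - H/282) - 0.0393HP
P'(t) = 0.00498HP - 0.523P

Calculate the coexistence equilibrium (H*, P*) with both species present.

From dP/dt = 0 with P > 0: 0.00498H* = 0.523, so H* = 105.
Substitute into dH/dt = 0: 0.298(1 - 105/282) = 0.0393P*.
The bracket is 0.628, giving P* = 0.187/0.0393 = 4.76.

H* ≈ 105, P* ≈ 4.76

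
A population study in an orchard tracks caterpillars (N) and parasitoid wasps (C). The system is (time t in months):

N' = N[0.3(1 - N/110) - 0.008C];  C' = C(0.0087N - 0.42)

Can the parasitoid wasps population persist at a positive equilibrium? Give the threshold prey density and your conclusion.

Threshold N = 48.3; K > 48.3, so yes, the predator persists.

The predator equation gives dC/dt > 0 only when N > 0.42/0.0087 = 48.3.
Without the predator, N → K = 110. Since 110 > 48.3, the predator can invade and persist.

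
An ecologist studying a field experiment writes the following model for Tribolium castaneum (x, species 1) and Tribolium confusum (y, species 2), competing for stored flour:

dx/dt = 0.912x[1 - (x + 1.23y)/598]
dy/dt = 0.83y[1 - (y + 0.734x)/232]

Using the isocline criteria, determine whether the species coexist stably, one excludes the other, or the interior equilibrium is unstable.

Compare the nullcline intercepts: K1/α12 = 598/1.23 = 486 > K2 = 232; K2/α21 = 232/0.734 = 316 < K1 = 598.
Since the inequalities point opposite ways, species 1 can invade but species 2 cannot.

species 1 excludes species 2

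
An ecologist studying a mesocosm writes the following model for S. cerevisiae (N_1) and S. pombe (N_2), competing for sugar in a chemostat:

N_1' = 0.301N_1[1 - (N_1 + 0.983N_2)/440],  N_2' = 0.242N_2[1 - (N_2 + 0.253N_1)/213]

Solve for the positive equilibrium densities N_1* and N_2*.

N_1* ≈ 307, N_2* ≈ 135

Setting both brackets to zero gives the nullclines N_1 + 0.983N_2 = 440 and 0.253N_1 + N_2 = 213.
Substituting N_2 = 213 - 0.253N_1 into the first: N_1(1 - 0.983·0.253) = 440 - 0.983·213.
So N_1* = 231/0.751 = 307, and then N_2* = 213 - 0.253·307 = 135.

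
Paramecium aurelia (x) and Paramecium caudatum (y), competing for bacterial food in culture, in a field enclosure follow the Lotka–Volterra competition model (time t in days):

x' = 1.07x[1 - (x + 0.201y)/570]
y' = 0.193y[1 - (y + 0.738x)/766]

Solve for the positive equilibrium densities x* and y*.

Setting both brackets to zero gives the nullclines x + 0.201y = 570 and 0.738x + y = 766.
Substituting y = 766 - 0.738x into the first: x(1 - 0.201·0.738) = 570 - 0.201·766.
So x* = 416/0.852 = 488, and then y* = 766 - 0.738·488 = 405.

x* ≈ 488, y* ≈ 405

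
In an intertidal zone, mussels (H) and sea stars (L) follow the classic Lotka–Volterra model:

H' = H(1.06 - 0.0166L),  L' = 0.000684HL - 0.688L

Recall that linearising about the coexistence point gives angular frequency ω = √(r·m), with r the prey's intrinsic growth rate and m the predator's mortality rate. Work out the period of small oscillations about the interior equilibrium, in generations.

T ≈ 7.36 generations

Here r = 1.06 and m = 0.688, so r·m = 0.729.
ω = √0.729 = 0.854 per generation, hence T = 2π/ω ≈ 7.36 generations.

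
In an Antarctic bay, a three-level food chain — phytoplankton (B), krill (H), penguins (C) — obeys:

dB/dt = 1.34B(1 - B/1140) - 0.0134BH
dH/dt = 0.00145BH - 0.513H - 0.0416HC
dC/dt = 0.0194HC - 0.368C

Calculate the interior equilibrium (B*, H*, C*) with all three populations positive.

B* ≈ 924, H* ≈ 19, C* ≈ 19.9

From dC/dt = 0: 0.0194H* = 0.368, so H* = 19.
From dB/dt = 0: 1.34(1 - B*/1140) = 0.0134·19, giving B* = 1140·(1 - 0.19) = 924.
From dH/dt = 0: 0.00145·924 - 0.513 = 0.0416C*, so C* = 0.826/0.0416 = 19.9.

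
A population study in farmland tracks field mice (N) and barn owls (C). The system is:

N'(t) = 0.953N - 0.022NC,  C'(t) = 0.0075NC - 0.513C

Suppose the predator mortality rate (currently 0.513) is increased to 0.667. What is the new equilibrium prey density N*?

N* ≈ 88.9

At the interior fixed point, setting dC/dt = 0 with C > 0 fixes N* = (predator death rate)/(NC coefficient) — independent of the other coefficients.
With the change, N* = 0.667/0.0075 = 88.9; it rises from 68.4.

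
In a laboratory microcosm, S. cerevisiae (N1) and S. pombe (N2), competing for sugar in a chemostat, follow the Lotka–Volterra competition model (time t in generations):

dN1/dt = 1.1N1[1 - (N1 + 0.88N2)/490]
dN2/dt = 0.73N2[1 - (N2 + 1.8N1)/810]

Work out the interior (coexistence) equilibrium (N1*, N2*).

N1* ≈ 382, N2* ≈ 123

Setting both brackets to zero gives the nullclines N1 + 0.88N2 = 490 and 1.8N1 + N2 = 810.
Substituting N2 = 810 - 1.8N1 into the first: N1(1 - 0.88·1.8) = 490 - 0.88·810.
So N1* = -223/-0.584 = 382, and then N2* = 810 - 1.8·382 = 123.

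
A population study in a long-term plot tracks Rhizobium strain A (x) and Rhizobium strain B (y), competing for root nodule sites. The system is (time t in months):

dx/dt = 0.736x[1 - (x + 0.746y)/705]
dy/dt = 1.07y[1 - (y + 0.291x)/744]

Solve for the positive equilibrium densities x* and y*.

x* ≈ 192, y* ≈ 688

Setting both brackets to zero gives the nullclines x + 0.746y = 705 and 0.291x + y = 744.
Substituting y = 744 - 0.291x into the first: x(1 - 0.746·0.291) = 705 - 0.746·744.
So x* = 150/0.783 = 192, and then y* = 744 - 0.291·192 = 688.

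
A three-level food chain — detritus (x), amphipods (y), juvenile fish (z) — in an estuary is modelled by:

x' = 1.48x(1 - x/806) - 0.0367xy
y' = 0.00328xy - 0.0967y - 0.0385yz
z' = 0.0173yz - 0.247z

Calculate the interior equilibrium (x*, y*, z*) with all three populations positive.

x* ≈ 521, y* ≈ 14.3, z* ≈ 41.8

From dz/dt = 0: 0.0173y* = 0.247, so y* = 14.3.
From dx/dt = 0: 1.48(1 - x*/806) = 0.0367·14.3, giving x* = 806·(1 - 0.354) = 521.
From dy/dt = 0: 0.00328·521 - 0.0967 = 0.0385z*, so z* = 1.61/0.0385 = 41.8.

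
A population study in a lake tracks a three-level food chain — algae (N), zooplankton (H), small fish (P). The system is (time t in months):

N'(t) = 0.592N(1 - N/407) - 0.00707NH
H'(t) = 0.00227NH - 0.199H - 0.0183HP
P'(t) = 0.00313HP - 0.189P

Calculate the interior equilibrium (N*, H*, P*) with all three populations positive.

From dP/dt = 0: 0.00313H* = 0.189, so H* = 60.4.
From dN/dt = 0: 0.592(1 - N*/407) = 0.00707·60.4, giving N* = 407·(1 - 0.721) = 113.
From dH/dt = 0: 0.00227·113 - 0.199 = 0.0183P*, so P* = 0.0586/0.0183 = 3.2.

N* ≈ 113, H* ≈ 60.4, P* ≈ 3.2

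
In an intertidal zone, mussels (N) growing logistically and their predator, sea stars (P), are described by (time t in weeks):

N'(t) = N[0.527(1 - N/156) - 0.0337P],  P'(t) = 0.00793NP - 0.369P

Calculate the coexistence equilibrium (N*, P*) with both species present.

N* ≈ 46.5, P* ≈ 11

From dP/dt = 0 with P > 0: 0.00793N* = 0.369, so N* = 46.5.
Substitute into dN/dt = 0: 0.527(1 - 46.5/156) = 0.0337P*.
The bracket is 0.702, giving P* = 0.37/0.0337 = 11.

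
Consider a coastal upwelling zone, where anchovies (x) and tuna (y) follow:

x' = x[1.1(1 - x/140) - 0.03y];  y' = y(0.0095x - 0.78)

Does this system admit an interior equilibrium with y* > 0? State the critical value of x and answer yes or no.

The predator equation gives dy/dt > 0 only when x > 0.78/0.0095 = 82.1.
Without the predator, x → K = 140. Since 140 > 82.1, the predator can invade and persist.

Threshold x = 82.1; K > 82.1, so yes, the predator persists.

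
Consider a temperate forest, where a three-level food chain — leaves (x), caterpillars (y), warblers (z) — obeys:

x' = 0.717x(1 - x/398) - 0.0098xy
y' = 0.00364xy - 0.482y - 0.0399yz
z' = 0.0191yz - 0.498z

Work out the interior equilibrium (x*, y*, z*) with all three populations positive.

x* ≈ 256, y* ≈ 26.1, z* ≈ 11.3

From dz/dt = 0: 0.0191y* = 0.498, so y* = 26.1.
From dx/dt = 0: 0.717(1 - x*/398) = 0.0098·26.1, giving x* = 398·(1 - 0.356) = 256.
From dy/dt = 0: 0.00364·256 - 0.482 = 0.0399z*, so z* = 0.45/0.0399 = 11.3.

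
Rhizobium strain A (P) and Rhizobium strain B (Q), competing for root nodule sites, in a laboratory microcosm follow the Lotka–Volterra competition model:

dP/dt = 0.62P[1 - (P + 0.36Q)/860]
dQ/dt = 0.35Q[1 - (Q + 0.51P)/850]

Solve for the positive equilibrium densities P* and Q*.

P* ≈ 679, Q* ≈ 504

Setting both brackets to zero gives the nullclines P + 0.36Q = 860 and 0.51P + Q = 850.
Substituting Q = 850 - 0.51P into the first: P(1 - 0.36·0.51) = 860 - 0.36·850.
So P* = 554/0.816 = 679, and then Q* = 850 - 0.51·679 = 504.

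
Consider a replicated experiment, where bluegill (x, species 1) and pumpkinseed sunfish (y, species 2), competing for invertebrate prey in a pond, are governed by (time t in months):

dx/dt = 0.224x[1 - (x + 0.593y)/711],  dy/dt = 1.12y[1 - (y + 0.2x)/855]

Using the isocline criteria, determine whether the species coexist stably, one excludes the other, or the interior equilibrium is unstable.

stable coexistence

Compare the nullcline intercepts: K1/α12 = 711/0.593 = 1200 > K2 = 855; K2/α21 = 855/0.2 = 4280 > K1 = 711.
Since both inequalities hold, each species can invade when rare, so the interior equilibrium is stable.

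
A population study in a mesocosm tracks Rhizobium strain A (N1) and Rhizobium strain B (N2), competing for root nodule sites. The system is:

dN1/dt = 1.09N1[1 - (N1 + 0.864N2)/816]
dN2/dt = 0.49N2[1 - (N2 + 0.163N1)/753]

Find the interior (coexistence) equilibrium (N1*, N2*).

N1* ≈ 193, N2* ≈ 722

Setting both brackets to zero gives the nullclines N1 + 0.864N2 = 816 and 0.163N1 + N2 = 753.
Substituting N2 = 753 - 0.163N1 into the first: N1(1 - 0.864·0.163) = 816 - 0.864·753.
So N1* = 165/0.859 = 193, and then N2* = 753 - 0.163·193 = 722.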